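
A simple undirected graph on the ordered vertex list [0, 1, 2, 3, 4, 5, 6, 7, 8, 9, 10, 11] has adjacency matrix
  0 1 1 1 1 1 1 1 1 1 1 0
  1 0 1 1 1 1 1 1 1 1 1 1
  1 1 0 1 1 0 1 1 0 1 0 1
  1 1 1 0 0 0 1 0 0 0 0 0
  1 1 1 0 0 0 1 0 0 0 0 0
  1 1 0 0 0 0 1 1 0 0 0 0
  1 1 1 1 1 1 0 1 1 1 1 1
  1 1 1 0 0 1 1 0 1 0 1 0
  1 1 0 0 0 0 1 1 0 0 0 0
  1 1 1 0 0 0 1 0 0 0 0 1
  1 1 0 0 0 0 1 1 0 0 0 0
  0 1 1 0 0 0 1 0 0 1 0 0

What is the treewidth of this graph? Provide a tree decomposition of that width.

Every bag has size at most 5, so the width is 5 − 1 = 4 and tw(G) ≤ 4. For the lower bound, the 5 vertices {0, 1, 6, 7, 8} are pairwise adjacent, and any tree decomposition puts a clique entirely inside one bag — forcing width ≥ 4. The upper and lower bounds meet at 4, so that is the treewidth.

Treewidth 4.
Bags: B1 = {0, 1, 2, 4, 6}  B2 = {0, 1, 2, 6, 9}  B3 = {0, 1, 2, 6, 7}  B4 = {0, 1, 2, 3, 6}  B5 = {0, 1, 5, 6, 7}  B6 = {0, 1, 6, 7, 10}  B7 = {1, 2, 6, 9, 11}  B8 = {0, 1, 6, 7, 8}
Tree: B1–B2, B2–B3, B3–B4, B3–B5, B3–B6, B2–B7, B6–B8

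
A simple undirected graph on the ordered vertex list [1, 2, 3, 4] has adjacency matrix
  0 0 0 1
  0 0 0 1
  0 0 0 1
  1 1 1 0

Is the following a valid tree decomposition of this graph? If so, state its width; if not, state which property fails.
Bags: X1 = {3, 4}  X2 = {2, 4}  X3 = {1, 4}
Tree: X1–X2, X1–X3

Yes; width 1.

Every vertex of G appears in some bag (union = {1, 2, 3, 4}); every edge is covered by a bag; and for each vertex v the set of bags containing v is connected in the bag tree. The decomposition is therefore valid. The largest bag has 2 vertices, so the width is 1.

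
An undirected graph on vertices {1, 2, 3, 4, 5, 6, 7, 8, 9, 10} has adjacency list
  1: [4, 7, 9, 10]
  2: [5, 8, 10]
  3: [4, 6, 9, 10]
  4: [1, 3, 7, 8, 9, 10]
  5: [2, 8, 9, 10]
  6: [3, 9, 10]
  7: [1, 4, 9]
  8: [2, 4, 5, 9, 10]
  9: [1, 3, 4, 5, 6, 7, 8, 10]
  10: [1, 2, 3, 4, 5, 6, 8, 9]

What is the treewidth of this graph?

A width-3 tree decomposition is:
Bags: B1 = {1, 4, 9, 10}  B2 = {4, 8, 9, 10}  B3 = {1, 4, 7, 9}  B4 = {3, 4, 9, 10}  B5 = {3, 6, 9, 10}  B6 = {5, 8, 9, 10}  B7 = {2, 5, 8, 10}
Tree: B1–B2, B1–B3, B1–B4, B4–B5, B2–B6, B6–B7
Each bag holds 4 vertices, so the decomposition has width 3, which upper-bounds the treewidth. On the other hand G contains the 4-clique {4, 8, 9, 10}. A clique must lie in a single bag of any decomposition, so no decomposition can have width below 3. Therefore the treewidth is 3.

3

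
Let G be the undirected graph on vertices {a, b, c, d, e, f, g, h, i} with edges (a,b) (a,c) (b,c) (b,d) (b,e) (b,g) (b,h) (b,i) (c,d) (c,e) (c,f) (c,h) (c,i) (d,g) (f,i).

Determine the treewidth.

A width-2 tree decomposition is:
Bags: B1 = {b, c, h}  B2 = {b, c, d}  B3 = {b, c, i}  B4 = {b, c, e}  B5 = {c, f, i}  B6 = {b, d, g}  B7 = {a, b, c}
Tree: B1–B2, B2–B3, B1–B4, B3–B5, B2–B6, B3–B7
The largest bag has 3 vertices, giving width 2; this decomposition certifies tw(G) ≤ 2. Conversely, {c, f, i} is a clique of size 3, and the vertices of any clique must share a bag in every tree decomposition; so some bag has ≥ 3 vertices and tw(G) ≥ 2. Hence tw(G) = 2 exactly.

2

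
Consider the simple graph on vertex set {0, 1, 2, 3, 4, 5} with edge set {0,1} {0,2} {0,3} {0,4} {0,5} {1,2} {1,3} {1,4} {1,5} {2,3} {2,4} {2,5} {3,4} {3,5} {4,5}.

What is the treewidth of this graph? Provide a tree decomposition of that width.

Treewidth 5.
One optimal decomposition is:
Bags: B1 = {0, 1, 2, 3, 4, 5}
Tree: (single bag)

A single bag containing all 6 vertices is trivially a valid decomposition of width 5. On the other hand G contains the 6-clique {0, 1, 2, 3, 4, 5}. A clique must lie in a single bag of any decomposition, so no decomposition can have width below 5. Hence tw(G) = 5 exactly.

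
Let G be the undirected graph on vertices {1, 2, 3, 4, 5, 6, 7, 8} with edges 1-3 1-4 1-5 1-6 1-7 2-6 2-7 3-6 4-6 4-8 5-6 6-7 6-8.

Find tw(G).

2

A width-2 tree decomposition is:
Bags: B1 = {1, 6, 7}  B2 = {2, 6, 7}  B3 = {1, 5, 6}  B4 = {1, 4, 6}  B5 = {1, 3, 6}  B6 = {4, 6, 8}
Tree: B1–B2, B1–B3, B3–B4, B3–B5, B4–B6
Every bag has size at most 3, so the width is 3 − 1 = 2 and tw(G) ≤ 2. Conversely, {4, 6, 8} is a clique of size 3, and the vertices of any clique must share a bag in every tree decomposition; so some bag has ≥ 3 vertices and tw(G) ≥ 2. Hence tw(G) = 2 exactly.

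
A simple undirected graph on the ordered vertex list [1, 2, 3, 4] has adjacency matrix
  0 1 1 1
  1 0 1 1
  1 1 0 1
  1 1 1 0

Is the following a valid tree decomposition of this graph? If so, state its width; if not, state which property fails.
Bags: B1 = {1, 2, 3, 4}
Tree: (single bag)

Every vertex of G appears in some bag (union = {1, 2, 3, 4}); every edge is covered by a bag; and for each vertex v the set of bags containing v is connected in the bag tree. The decomposition is therefore valid. The largest bag has 4 vertices, so the width is 3.

Yes; width 3.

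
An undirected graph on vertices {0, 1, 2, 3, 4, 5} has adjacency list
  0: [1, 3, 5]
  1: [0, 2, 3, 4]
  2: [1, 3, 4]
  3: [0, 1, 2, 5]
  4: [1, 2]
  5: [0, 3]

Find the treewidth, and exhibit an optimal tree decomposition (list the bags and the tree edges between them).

The largest bag has 3 vertices, giving width 2; this decomposition certifies tw(G) ≤ 2. Conversely, {0, 1, 3} is a clique of size 3, and the vertices of any clique must share a bag in every tree decomposition; so some bag has ≥ 3 vertices and tw(G) ≥ 2. Therefore the treewidth is 2.

Treewidth 2.
One optimal decomposition is:
Bags: B1 = {1, 2, 4}  B2 = {1, 2, 3}  B3 = {0, 1, 3}  B4 = {0, 3, 5}
Tree: B1–B2, B2–B3, B3–B4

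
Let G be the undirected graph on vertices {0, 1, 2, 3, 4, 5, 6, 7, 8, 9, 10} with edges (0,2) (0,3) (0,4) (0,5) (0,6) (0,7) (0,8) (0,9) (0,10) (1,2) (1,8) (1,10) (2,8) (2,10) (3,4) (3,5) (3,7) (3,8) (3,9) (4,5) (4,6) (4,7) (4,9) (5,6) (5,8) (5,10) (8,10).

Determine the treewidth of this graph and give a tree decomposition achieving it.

Every bag has size at most 4, so the width is 4 − 1 = 3 and tw(G) ≤ 3. For the lower bound, the 4 vertices {0, 2, 8, 10} are pairwise adjacent, and any tree decomposition puts a clique entirely inside one bag — forcing width ≥ 3. The upper and lower bounds meet at 3, so that is the treewidth.

Treewidth 3.
One optimal decomposition is:
Bags: B1 = {0, 5, 8, 10}  B2 = {0, 2, 8, 10}  B3 = {0, 3, 5, 8}  B4 = {0, 3, 4, 5}  B5 = {1, 2, 8, 10}  B6 = {0, 3, 4, 9}  B7 = {0, 3, 4, 7}  B8 = {0, 4, 5, 6}
Tree: B1–B2, B1–B3, B3–B4, B2–B5, B4–B6, B4–B7, B4–B8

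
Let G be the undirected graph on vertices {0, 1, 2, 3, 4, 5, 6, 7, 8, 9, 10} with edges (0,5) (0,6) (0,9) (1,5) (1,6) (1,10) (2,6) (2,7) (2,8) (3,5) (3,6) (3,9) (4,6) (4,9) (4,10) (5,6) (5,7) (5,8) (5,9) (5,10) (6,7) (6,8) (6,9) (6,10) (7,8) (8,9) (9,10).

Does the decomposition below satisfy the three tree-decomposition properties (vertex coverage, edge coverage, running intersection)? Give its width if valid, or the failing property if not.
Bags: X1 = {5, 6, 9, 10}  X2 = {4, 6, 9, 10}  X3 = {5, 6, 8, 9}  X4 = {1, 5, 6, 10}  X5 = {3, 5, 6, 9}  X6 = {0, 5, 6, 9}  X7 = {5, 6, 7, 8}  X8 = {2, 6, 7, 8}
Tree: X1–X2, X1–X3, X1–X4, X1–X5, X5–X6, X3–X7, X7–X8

Yes; width 3.

Checking the three conditions: (i) the bags cover all of {0, 1, 2, 3, 4, 5, 6, 7, 8, 9, 10}; (ii) for each edge, some bag contains both endpoints; (iii) the bags containing any fixed vertex form a subtree. All hold, so the decomposition is valid with width 4 − 1 = 3.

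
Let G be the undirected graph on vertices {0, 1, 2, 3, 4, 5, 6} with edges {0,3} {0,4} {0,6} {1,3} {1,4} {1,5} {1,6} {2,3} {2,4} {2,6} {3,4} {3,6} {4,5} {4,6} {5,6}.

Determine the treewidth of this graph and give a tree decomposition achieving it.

Treewidth 3.
One such decomposition:
Bags: B1 = {1, 4, 5, 6}  B2 = {1, 3, 4, 6}  B3 = {2, 3, 4, 6}  B4 = {0, 3, 4, 6}
Tree: B1–B2, B2–B3, B3–B4

Each bag holds 4 vertices, so the decomposition has width 3, which upper-bounds the treewidth. Conversely, {0, 3, 4, 6} is a clique of size 4, and the vertices of any clique must share a bag in every tree decomposition; so some bag has ≥ 4 vertices and tw(G) ≥ 3. Hence tw(G) = 3 exactly.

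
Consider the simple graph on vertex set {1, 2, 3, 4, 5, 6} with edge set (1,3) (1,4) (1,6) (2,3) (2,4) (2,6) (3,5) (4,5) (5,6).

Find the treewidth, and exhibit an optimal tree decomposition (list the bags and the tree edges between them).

Treewidth 3.
One optimal decomposition is:
Bags: B1 = {1, 2, 3, 5}  B2 = {1, 2, 5, 6}  B3 = {1, 2, 4, 5}
Tree: B1–B2, B2–B3

Every bag has size at most 4, so the width is 4 − 1 = 3 and tw(G) ≤ 3. For the lower bound: the 4 vertex sets {1,3}, {5,6}, {2}, {4} are disjoint, each induces a connected subgraph, and every pair is joined by at least one edge of G. Contracting each set to a single vertex therefore yields K_{4} as a minor, and since treewidth is minor-monotone, tw(G) ≥ tw(K_{4}) = 3. Therefore the treewidth is 3.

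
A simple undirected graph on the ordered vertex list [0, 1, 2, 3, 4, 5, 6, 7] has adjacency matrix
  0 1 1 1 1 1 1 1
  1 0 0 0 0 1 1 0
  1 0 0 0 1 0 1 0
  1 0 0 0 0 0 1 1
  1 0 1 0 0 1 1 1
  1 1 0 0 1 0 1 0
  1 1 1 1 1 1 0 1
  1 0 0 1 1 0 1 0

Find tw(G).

A width-3 tree decomposition is:
Bags: B1 = {0, 4, 6, 7}  B2 = {0, 2, 4, 6}  B3 = {0, 4, 5, 6}  B4 = {0, 3, 6, 7}  B5 = {0, 1, 5, 6}
Tree: B1–B2, B2–B3, B1–B4, B3–B5
Each bag holds 4 vertices, so the decomposition has width 3, which upper-bounds the treewidth. For the lower bound, the 4 vertices {0, 1, 5, 6} are pairwise adjacent, and any tree decomposition puts a clique entirely inside one bag — forcing width ≥ 3. Therefore the treewidth is 3.

3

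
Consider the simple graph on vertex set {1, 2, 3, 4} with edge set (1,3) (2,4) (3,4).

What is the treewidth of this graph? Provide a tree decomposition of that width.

Treewidth 1.
One optimal decomposition is:
Bags: B1 = {2, 4}  B2 = {3, 4}  B3 = {1, 3}
Tree: B1–B2, B2–B3

Every bag has size at most 2, so the width is 2 − 1 = 1 and tw(G) ≤ 1. G has an edge, so its treewidth is at least 1. The upper and lower bounds meet at 1, so that is the treewidth.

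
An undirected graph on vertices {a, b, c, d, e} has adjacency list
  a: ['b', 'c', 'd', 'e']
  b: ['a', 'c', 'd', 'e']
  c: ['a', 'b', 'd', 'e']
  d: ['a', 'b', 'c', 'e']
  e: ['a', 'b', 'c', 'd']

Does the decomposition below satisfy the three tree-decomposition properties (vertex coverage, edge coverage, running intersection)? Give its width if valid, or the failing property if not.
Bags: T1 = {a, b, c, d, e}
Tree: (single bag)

Yes; width 4.

Checking the three conditions: (i) the bags cover all of {a, b, c, d, e}; (ii) for each edge, some bag contains both endpoints; (iii) the bags containing any fixed vertex form a subtree. All hold, so the decomposition is valid with width 5 − 1 = 4.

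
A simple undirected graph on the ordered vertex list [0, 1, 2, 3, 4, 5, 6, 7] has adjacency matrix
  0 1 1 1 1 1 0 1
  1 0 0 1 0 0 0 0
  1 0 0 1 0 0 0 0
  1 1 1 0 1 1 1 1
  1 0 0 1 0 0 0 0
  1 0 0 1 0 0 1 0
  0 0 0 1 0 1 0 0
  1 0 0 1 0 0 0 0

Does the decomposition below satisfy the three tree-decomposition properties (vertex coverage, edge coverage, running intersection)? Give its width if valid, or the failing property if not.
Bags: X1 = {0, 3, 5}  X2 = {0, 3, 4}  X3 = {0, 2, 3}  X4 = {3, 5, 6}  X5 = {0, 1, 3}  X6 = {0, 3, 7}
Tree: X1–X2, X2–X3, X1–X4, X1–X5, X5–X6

Yes; width 2.

Vertex coverage: the bags together contain {0, 1, 2, 3, 4, 5, 6, 7}, the full vertex set. Edge coverage: each edge of G has both endpoints in at least one bag. Running intersection: for every vertex, the bags containing it form a connected subtree. All three properties hold, so this is a valid tree decomposition of width max|bag| − 1 = 2, and hence tw(G) ≤ 2.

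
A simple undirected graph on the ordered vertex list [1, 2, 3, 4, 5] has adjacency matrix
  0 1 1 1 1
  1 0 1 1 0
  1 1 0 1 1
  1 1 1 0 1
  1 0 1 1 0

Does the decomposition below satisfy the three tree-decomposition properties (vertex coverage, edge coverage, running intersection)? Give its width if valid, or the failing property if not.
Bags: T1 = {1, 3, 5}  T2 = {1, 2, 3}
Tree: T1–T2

No — vertex 4 appears in no bag.

A tree decomposition must satisfy three properties: every vertex lies in some bag; for every edge, both endpoints lie together in some bag; and for every vertex, the bags containing it form a connected subtree. Here vertex 4 appears in no bag, so the decomposition is invalid.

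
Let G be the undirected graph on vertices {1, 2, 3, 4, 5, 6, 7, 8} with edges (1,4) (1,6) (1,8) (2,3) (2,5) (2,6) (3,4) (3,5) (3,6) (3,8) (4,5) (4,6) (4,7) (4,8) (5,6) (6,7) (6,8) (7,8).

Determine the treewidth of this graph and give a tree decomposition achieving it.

Treewidth 3.
Bags: B1 = {1, 4, 6, 8}  B2 = {3, 4, 6, 8}  B3 = {3, 4, 5, 6}  B4 = {4, 6, 7, 8}  B5 = {2, 3, 5, 6}
Tree: B1–B2, B2–B3, B1–B4, B3–B5

Each bag holds 4 vertices, so the decomposition has width 3, which upper-bounds the treewidth. On the other hand G contains the 4-clique {2, 3, 5, 6}. A clique must lie in a single bag of any decomposition, so no decomposition can have width below 3. Hence tw(G) = 3 exactly.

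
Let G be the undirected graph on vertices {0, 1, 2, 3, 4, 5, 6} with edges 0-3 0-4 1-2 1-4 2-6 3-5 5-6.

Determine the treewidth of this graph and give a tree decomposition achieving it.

The largest bag has 3 vertices, giving width 2; this decomposition certifies tw(G) ≤ 2. For the lower bound, G contains the cycle 1–4–0–3–5–6–2–1, so G is not a forest; only forests have treewidth ≤ 1, hence tw(G) ≥ 2. The upper and lower bounds meet at 2, so that is the treewidth.

Treewidth 2.
One such decomposition:
Bags: B1 = {0, 1, 4}  B2 = {0, 1, 3}  B3 = {1, 3, 5}  B4 = {1, 5, 6}  B5 = {1, 2, 6}
Tree: B1–B2, B2–B3, B3–B4, B4–B5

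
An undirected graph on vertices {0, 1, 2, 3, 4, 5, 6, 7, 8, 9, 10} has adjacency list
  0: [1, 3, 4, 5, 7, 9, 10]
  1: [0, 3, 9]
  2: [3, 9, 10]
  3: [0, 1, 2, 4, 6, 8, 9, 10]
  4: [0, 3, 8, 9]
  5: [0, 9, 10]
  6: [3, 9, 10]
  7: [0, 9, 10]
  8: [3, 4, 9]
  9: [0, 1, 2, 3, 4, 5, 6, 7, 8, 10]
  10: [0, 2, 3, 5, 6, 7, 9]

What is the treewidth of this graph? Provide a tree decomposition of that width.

Treewidth 3.
Bags: B1 = {0, 3, 9, 10}  B2 = {0, 1, 3, 9}  B3 = {3, 6, 9, 10}  B4 = {0, 7, 9, 10}  B5 = {2, 3, 9, 10}  B6 = {0, 3, 4, 9}  B7 = {3, 4, 8, 9}  B8 = {0, 5, 9, 10}
Tree: B1–B2, B1–B3, B1–B4, B1–B5, B2–B6, B6–B7, B1–B8

Every bag has size at most 4, so the width is 4 − 1 = 3 and tw(G) ≤ 3. On the other hand G contains the 4-clique {0, 1, 3, 9}. A clique must lie in a single bag of any decomposition, so no decomposition can have width below 3. Therefore the treewidth is 3.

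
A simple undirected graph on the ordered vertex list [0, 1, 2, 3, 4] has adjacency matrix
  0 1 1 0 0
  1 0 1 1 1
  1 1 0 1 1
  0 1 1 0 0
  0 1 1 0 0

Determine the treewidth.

A width-2 tree decomposition is:
Bags: B1 = {0, 1, 2}  B2 = {1, 2, 3}  B3 = {1, 2, 4}
Tree: B1–B2, B1–B3
Every bag has size at most 3, so the width is 3 − 1 = 2 and tw(G) ≤ 2. On the other hand G contains the 3-clique {0, 1, 2}. A clique must lie in a single bag of any decomposition, so no decomposition can have width below 2. Therefore the treewidth is 2.

2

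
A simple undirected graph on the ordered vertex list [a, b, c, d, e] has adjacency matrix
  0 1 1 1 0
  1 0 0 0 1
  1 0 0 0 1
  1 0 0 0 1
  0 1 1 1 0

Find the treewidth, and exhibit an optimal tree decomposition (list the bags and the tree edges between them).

Treewidth 2.
One optimal decomposition is:
Bags: B1 = {a, b, e}  B2 = {a, c, e}  B3 = {a, d, e}
Tree: B1–B2, B2–B3

Each bag holds 3 vertices, so the decomposition has width 2, which upper-bounds the treewidth. The edges b–a–c–e–b form a cycle, so G is not a tree and its treewidth is at least 2. The upper and lower bounds meet at 2, so that is the treewidth.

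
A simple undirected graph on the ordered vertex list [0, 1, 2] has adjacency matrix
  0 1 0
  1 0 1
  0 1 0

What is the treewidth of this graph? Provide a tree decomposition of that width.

Treewidth 1.
One optimal decomposition is:
Bags: B1 = {1, 2}  B2 = {0, 1}
Tree: B1–B2

Each bag holds 2 vertices, so the decomposition has width 1, which upper-bounds the treewidth. G has an edge, so its treewidth is at least 1. Combining the bounds, tw(G) = 1.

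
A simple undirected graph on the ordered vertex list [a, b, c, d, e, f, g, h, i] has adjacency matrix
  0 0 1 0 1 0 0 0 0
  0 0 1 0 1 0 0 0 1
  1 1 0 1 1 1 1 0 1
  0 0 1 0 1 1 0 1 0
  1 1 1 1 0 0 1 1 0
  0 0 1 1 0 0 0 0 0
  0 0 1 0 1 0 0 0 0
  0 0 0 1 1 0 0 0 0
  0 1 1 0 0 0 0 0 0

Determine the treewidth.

2

A width-2 tree decomposition is:
Bags: B1 = {c, d, f}  B2 = {c, d, e}  B3 = {b, c, e}  B4 = {d, e, h}  B5 = {b, c, i}  B6 = {c, e, g}  B7 = {a, c, e}
Tree: B1–B2, B2–B3, B2–B4, B3–B5, B2–B6, B2–B7
Each bag holds 3 vertices, so the decomposition has width 2, which upper-bounds the treewidth. Conversely, {d, e, h} is a clique of size 3, and the vertices of any clique must share a bag in every tree decomposition; so some bag has ≥ 3 vertices and tw(G) ≥ 2. The upper and lower bounds meet at 2, so that is the treewidth.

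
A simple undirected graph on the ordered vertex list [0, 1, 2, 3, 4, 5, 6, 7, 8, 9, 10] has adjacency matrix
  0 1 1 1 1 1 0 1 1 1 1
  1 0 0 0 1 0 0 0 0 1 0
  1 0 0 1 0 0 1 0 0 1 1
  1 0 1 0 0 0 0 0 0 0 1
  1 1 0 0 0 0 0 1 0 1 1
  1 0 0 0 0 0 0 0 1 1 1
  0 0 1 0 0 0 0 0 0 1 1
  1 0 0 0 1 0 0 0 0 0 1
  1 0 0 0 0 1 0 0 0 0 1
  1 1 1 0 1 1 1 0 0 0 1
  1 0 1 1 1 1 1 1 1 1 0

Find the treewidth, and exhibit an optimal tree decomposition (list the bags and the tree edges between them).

Treewidth 3.
One optimal decomposition is:
Bags: B1 = {0, 4, 9, 10}  B2 = {0, 2, 9, 10}  B3 = {0, 4, 7, 10}  B4 = {0, 5, 9, 10}  B5 = {0, 5, 8, 10}  B6 = {0, 1, 4, 9}  B7 = {2, 6, 9, 10}  B8 = {0, 2, 3, 10}
Tree: B1–B2, B1–B3, B1–B4, B4–B5, B1–B6, B2–B7, B2–B8

Every bag has size at most 4, so the width is 4 − 1 = 3 and tw(G) ≤ 3. Conversely, {0, 1, 4, 9} is a clique of size 4, and the vertices of any clique must share a bag in every tree decomposition; so some bag has ≥ 4 vertices and tw(G) ≥ 3. Hence tw(G) = 3 exactly.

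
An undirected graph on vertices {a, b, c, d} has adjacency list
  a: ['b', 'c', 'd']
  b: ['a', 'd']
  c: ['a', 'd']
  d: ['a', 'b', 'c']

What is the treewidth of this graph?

2

A width-2 tree decomposition is:
Bags: B1 = {a, c, d}  B2 = {a, b, d}
Tree: B1–B2
The largest bag has 3 vertices, giving width 2; this decomposition certifies tw(G) ≤ 2. On the other hand G contains the 3-clique {a, c, d}. A clique must lie in a single bag of any decomposition, so no decomposition can have width below 2. Combining the bounds, tw(G) = 2.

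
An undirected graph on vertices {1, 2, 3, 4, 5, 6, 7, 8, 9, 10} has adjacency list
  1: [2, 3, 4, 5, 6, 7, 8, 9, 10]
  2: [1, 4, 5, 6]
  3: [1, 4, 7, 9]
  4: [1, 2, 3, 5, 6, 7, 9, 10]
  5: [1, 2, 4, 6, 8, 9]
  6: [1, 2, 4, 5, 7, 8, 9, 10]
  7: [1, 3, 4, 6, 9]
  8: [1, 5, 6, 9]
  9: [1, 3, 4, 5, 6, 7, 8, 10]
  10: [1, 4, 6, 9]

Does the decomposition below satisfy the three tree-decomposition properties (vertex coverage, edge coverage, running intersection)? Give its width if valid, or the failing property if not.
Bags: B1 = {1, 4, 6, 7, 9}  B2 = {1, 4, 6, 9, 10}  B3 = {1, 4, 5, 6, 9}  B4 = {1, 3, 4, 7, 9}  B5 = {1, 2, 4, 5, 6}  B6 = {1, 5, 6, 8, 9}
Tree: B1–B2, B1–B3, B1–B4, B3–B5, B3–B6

Checking the three conditions: (i) the bags cover all of {1, 2, 3, 4, 5, 6, 7, 8, 9, 10}; (ii) for each edge, some bag contains both endpoints; (iii) the bags containing any fixed vertex form a subtree. All hold, so the decomposition is valid with width 5 − 1 = 4.

Yes; width 4.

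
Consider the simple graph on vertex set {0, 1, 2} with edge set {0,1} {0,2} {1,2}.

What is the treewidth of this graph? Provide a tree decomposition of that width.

Treewidth 2.
Bags: B1 = {0, 1, 2}
Tree: (single bag)

With just one bag of size 3, the width is 3 − 1 = 2, so tw(G) ≤ 2. Conversely, {0, 1, 2} is a clique of size 3, and the vertices of any clique must share a bag in every tree decomposition; so some bag has ≥ 3 vertices and tw(G) ≥ 2. Therefore the treewidth is 2.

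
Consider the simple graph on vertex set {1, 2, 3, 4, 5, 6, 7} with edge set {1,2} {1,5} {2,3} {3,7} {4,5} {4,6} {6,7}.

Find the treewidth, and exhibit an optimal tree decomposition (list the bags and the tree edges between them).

Each bag holds 3 vertices, so the decomposition has width 2, which upper-bounds the treewidth. The edges 3–2–1–5–4–6–7–3 form a cycle, so G is not a tree and its treewidth is at least 2. Combining the bounds, tw(G) = 2.

Treewidth 2.
One optimal decomposition is:
Bags: B1 = {1, 2, 3}  B2 = {1, 3, 5}  B3 = {3, 4, 5}  B4 = {3, 4, 6}  B5 = {3, 6, 7}
Tree: B1–B2, B2–B3, B3–B4, B4–B5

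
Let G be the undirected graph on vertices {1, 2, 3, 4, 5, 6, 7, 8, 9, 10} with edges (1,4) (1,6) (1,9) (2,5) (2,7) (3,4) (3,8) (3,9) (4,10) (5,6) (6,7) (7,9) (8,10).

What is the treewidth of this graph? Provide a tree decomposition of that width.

Treewidth 2.
One such decomposition:
Bags: B1 = {2, 5, 6}  B2 = {2, 6, 7}  B3 = {1, 6, 7}  B4 = {1, 7, 9}  B5 = {1, 4, 9}  B6 = {3, 4, 9}  B7 = {3, 4, 10}  B8 = {3, 8, 10}
Tree: B1–B2, B2–B3, B3–B4, B4–B5, B5–B6, B6–B7, B7–B8

The largest bag has 3 vertices, giving width 2; this decomposition certifies tw(G) ≤ 2. The edges 5–2–7–6–5 form a cycle, so G is not a tree and its treewidth is at least 2. The upper and lower bounds meet at 2, so that is the treewidth.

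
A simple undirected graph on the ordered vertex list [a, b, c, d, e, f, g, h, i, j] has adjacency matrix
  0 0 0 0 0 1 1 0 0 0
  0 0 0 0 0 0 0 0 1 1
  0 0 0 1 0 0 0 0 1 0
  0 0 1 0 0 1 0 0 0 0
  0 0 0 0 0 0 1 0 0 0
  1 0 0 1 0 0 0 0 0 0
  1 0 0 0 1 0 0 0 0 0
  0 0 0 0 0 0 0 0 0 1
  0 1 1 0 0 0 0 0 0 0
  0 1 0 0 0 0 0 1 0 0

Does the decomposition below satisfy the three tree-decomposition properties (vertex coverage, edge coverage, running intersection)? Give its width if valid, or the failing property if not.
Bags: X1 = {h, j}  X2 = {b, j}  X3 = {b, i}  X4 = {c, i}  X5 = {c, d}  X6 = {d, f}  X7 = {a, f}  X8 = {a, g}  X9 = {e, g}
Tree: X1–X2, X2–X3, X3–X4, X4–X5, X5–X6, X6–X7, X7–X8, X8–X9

Checking the three conditions: (i) the bags cover all of {a, b, c, d, e, f, g, h, i, j}; (ii) for each edge, some bag contains both endpoints; (iii) the bags containing any fixed vertex form a subtree. All hold, so the decomposition is valid with width 2 − 1 = 1.

Yes; width 1.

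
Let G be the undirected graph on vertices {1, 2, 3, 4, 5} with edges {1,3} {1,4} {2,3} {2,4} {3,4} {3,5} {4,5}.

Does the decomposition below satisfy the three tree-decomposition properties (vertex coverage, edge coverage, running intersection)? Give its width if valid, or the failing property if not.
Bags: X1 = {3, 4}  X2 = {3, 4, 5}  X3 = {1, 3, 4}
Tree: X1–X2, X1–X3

No — vertex 2 appears in no bag.

A tree decomposition must satisfy three properties: every vertex lies in some bag; for every edge, both endpoints lie together in some bag; and for every vertex, the bags containing it form a connected subtree. Here vertex 2 appears in no bag, so the decomposition is invalid.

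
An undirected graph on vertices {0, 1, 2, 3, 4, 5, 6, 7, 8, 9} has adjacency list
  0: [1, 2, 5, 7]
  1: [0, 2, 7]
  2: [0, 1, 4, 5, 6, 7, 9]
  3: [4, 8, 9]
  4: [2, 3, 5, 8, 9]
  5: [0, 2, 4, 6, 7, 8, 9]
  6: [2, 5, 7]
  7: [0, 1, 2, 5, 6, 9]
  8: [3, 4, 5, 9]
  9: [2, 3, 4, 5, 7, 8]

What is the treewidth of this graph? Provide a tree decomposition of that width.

Treewidth 3.
One such decomposition:
Bags: B1 = {0, 2, 5, 7}  B2 = {2, 5, 6, 7}  B3 = {0, 1, 2, 7}  B4 = {2, 5, 7, 9}  B5 = {2, 4, 5, 9}  B6 = {4, 5, 8, 9}  B7 = {3, 4, 8, 9}
Tree: B1–B2, B1–B3, B2–B4, B4–B5, B5–B6, B6–B7

Every bag has size at most 4, so the width is 4 − 1 = 3 and tw(G) ≤ 3. Conversely, {3, 4, 8, 9} is a clique of size 4, and the vertices of any clique must share a bag in every tree decomposition; so some bag has ≥ 4 vertices and tw(G) ≥ 3. Combining the bounds, tw(G) = 3.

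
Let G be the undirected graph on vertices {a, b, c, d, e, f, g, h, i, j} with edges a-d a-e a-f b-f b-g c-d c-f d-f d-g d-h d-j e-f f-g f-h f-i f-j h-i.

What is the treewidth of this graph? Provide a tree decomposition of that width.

Every bag has size at most 3, so the width is 3 − 1 = 2 and tw(G) ≤ 2. For the lower bound, the 3 vertices {d, f, g} are pairwise adjacent, and any tree decomposition puts a clique entirely inside one bag — forcing width ≥ 2. Therefore the treewidth is 2.

Treewidth 2.
One optimal decomposition is:
Bags: B1 = {d, f, j}  B2 = {d, f, g}  B3 = {c, d, f}  B4 = {d, f, h}  B5 = {a, d, f}  B6 = {f, h, i}  B7 = {b, f, g}  B8 = {a, e, f}
Tree: B1–B2, B1–B3, B2–B4, B4–B5, B4–B6, B2–B7, B5–B8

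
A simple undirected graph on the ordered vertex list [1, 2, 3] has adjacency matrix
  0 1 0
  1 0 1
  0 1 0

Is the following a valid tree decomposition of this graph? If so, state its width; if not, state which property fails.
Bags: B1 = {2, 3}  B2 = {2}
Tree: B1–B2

A tree decomposition must satisfy three properties: every vertex lies in some bag; for every edge, both endpoints lie together in some bag; and for every vertex, the bags containing it form a connected subtree. Here vertex 1 appears in no bag, so the decomposition is invalid.

No — vertex 1 appears in no bag.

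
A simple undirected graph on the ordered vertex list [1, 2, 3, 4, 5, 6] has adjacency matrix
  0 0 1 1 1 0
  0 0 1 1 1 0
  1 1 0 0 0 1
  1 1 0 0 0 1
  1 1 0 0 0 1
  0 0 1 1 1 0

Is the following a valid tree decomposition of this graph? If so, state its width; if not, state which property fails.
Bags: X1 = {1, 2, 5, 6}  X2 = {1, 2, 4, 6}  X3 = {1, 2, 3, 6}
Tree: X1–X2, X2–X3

Vertex coverage: the bags together contain {1, 2, 3, 4, 5, 6}, the full vertex set. Edge coverage: each edge of G has both endpoints in at least one bag. Running intersection: for every vertex, the bags containing it form a connected subtree. All three properties hold, so this is a valid tree decomposition of width max|bag| − 1 = 3, and hence tw(G) ≤ 3.

Yes; width 3.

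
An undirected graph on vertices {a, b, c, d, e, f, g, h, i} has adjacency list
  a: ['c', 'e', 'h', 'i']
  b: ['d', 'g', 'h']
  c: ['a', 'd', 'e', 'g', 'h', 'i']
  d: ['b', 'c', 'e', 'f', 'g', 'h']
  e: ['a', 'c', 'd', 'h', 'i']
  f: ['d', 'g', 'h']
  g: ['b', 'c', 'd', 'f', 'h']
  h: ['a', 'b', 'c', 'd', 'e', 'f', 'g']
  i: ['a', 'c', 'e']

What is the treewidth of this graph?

A width-3 tree decomposition is:
Bags: B1 = {d, f, g, h}  B2 = {b, d, g, h}  B3 = {c, d, g, h}  B4 = {c, d, e, h}  B5 = {a, c, e, h}  B6 = {a, c, e, i}
Tree: B1–B2, B1–B3, B3–B4, B4–B5, B5–B6
Each bag holds 4 vertices, so the decomposition has width 3, which upper-bounds the treewidth. On the other hand G contains the 4-clique {c, d, g, h}. A clique must lie in a single bag of any decomposition, so no decomposition can have width below 3. Hence tw(G) = 3 exactly.

3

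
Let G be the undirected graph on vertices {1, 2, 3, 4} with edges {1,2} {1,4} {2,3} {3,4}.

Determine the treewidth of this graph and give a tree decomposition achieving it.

Treewidth 2.
One optimal decomposition is:
Bags: B1 = {2, 3, 4}  B2 = {1, 2, 4}
Tree: B1–B2

Every bag has size at most 3, so the width is 3 − 1 = 2 and tw(G) ≤ 2. The edges 2–3–4–1–2 form a cycle, so G is not a tree and its treewidth is at least 2. The upper and lower bounds meet at 2, so that is the treewidth.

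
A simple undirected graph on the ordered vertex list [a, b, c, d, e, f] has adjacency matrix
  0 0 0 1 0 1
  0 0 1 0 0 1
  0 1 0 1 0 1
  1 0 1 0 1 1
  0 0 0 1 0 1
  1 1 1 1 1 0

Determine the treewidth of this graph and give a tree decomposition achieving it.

Each bag holds 3 vertices, so the decomposition has width 2, which upper-bounds the treewidth. Conversely, {d, e, f} is a clique of size 3, and the vertices of any clique must share a bag in every tree decomposition; so some bag has ≥ 3 vertices and tw(G) ≥ 2. Therefore the treewidth is 2.

Treewidth 2.
One optimal decomposition is:
Bags: B1 = {d, e, f}  B2 = {c, d, f}  B3 = {a, d, f}  B4 = {b, c, f}
Tree: B1–B2, B2–B3, B2–B4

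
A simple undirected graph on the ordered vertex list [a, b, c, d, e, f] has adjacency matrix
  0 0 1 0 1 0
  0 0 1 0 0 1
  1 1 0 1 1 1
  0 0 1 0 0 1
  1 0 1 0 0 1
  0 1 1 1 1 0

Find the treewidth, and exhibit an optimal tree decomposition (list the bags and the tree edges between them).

Treewidth 2.
One such decomposition:
Bags: B1 = {c, e, f}  B2 = {a, c, e}  B3 = {c, d, f}  B4 = {b, c, f}
Tree: B1–B2, B1–B3, B1–B4

Every bag has size at most 3, so the width is 3 − 1 = 2 and tw(G) ≤ 2. Conversely, {a, c, e} is a clique of size 3, and the vertices of any clique must share a bag in every tree decomposition; so some bag has ≥ 3 vertices and tw(G) ≥ 2. Therefore the treewidth is 2.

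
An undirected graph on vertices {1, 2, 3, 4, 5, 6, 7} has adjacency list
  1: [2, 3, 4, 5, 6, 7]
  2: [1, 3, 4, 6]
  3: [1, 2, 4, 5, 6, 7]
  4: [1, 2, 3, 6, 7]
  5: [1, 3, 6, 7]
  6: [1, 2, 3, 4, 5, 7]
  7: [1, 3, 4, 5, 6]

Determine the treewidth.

4

A width-4 tree decomposition is:
Bags: B1 = {1, 3, 4, 6, 7}  B2 = {1, 3, 5, 6, 7}  B3 = {1, 2, 3, 4, 6}
Tree: B1–B2, B1–B3
The largest bag has 5 vertices, giving width 4; this decomposition certifies tw(G) ≤ 4. On the other hand G contains the 5-clique {1, 2, 3, 4, 6}. A clique must lie in a single bag of any decomposition, so no decomposition can have width below 4. Hence tw(G) = 4 exactly.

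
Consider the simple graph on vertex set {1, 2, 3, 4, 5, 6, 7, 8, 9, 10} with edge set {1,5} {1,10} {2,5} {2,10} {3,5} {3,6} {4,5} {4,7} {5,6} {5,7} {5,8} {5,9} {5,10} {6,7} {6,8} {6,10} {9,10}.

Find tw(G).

A width-2 tree decomposition is:
Bags: B1 = {5, 6, 10}  B2 = {5, 6, 7}  B3 = {3, 5, 6}  B4 = {5, 9, 10}  B5 = {5, 6, 8}  B6 = {4, 5, 7}  B7 = {1, 5, 10}  B8 = {2, 5, 10}
Tree: B1–B2, B2–B3, B1–B4, B3–B5, B2–B6, B1–B7, B7–B8
The largest bag has 3 vertices, giving width 2; this decomposition certifies tw(G) ≤ 2. Conversely, {1, 5, 10} is a clique of size 3, and the vertices of any clique must share a bag in every tree decomposition; so some bag has ≥ 3 vertices and tw(G) ≥ 2. Therefore the treewidth is 2.

2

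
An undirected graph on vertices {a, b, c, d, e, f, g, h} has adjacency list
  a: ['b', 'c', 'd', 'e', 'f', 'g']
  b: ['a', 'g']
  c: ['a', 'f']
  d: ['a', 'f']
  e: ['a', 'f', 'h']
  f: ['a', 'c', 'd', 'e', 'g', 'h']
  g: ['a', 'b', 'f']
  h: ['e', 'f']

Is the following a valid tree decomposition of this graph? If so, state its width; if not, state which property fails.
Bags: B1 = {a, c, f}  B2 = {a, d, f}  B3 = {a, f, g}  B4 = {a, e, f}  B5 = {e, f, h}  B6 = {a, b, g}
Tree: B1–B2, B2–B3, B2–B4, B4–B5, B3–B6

Every vertex of G appears in some bag (union = {a, b, c, d, e, f, g, h}); every edge is covered by a bag; and for each vertex v the set of bags containing v is connected in the bag tree. The decomposition is therefore valid. The largest bag has 3 vertices, so the width is 2.

Yes; width 2.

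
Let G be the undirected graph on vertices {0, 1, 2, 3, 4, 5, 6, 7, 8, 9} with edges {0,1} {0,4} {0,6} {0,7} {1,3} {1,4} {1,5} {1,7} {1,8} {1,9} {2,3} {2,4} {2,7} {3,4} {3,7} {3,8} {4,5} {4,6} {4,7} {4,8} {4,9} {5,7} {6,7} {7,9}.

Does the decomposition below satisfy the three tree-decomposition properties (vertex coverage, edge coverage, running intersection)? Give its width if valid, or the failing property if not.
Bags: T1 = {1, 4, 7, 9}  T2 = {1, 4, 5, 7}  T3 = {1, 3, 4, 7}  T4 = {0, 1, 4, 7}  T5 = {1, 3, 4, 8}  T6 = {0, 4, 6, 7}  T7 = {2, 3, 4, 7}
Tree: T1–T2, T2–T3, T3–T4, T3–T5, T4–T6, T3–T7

Yes; width 3.

Every vertex of G appears in some bag (union = {0, 1, 2, 3, 4, 5, 6, 7, 8, 9}); every edge is covered by a bag; and for each vertex v the set of bags containing v is connected in the bag tree. The decomposition is therefore valid. The largest bag has 4 vertices, so the width is 3.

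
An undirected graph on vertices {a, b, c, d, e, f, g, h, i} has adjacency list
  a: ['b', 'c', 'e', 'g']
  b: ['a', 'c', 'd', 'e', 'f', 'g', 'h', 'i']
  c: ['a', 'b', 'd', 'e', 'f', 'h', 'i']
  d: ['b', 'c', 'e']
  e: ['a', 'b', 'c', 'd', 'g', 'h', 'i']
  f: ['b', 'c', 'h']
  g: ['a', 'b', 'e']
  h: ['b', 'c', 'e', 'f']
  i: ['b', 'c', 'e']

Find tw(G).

A width-3 tree decomposition is:
Bags: B1 = {a, b, e, g}  B2 = {a, b, c, e}  B3 = {b, c, e, h}  B4 = {b, c, f, h}  B5 = {b, c, d, e}  B6 = {b, c, e, i}
Tree: B1–B2, B2–B3, B3–B4, B3–B5, B3–B6
Every bag has size at most 4, so the width is 4 − 1 = 3 and tw(G) ≤ 3. On the other hand G contains the 4-clique {a, b, e, g}. A clique must lie in a single bag of any decomposition, so no decomposition can have width below 3. Therefore the treewidth is 3.

3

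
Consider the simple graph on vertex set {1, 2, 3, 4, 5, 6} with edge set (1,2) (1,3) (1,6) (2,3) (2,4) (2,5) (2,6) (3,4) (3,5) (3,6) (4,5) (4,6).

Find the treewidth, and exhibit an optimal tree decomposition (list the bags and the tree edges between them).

Treewidth 3.
One such decomposition:
Bags: B1 = {2, 3, 4, 6}  B2 = {1, 2, 3, 6}  B3 = {2, 3, 4, 5}
Tree: B1–B2, B1–B3

Each bag holds 4 vertices, so the decomposition has width 3, which upper-bounds the treewidth. Conversely, {1, 2, 3, 6} is a clique of size 4, and the vertices of any clique must share a bag in every tree decomposition; so some bag has ≥ 4 vertices and tw(G) ≥ 3. Hence tw(G) = 3 exactly.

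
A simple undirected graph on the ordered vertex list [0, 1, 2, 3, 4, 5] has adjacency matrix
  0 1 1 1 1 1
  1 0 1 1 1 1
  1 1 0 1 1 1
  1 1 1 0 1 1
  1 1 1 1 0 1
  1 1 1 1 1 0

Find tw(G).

5

A width-5 tree decomposition is:
Bags: B1 = {0, 1, 2, 3, 4, 5}
Tree: (single bag)
A single bag containing all 6 vertices is trivially a valid decomposition of width 5. On the other hand G contains the 6-clique {0, 1, 2, 3, 4, 5}. A clique must lie in a single bag of any decomposition, so no decomposition can have width below 5. The upper and lower bounds meet at 5, so that is the treewidth.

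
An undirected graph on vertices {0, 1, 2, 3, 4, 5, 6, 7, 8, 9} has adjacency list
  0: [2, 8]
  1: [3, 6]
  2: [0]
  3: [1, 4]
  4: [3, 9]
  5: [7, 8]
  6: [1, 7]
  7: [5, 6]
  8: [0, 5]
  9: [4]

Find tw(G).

A width-1 tree decomposition is:
Bags: B1 = {0, 2}  B2 = {0, 8}  B3 = {5, 8}  B4 = {5, 7}  B5 = {6, 7}  B6 = {1, 6}  B7 = {1, 3}  B8 = {3, 4}  B9 = {4, 9}
Tree: B1–B2, B2–B3, B3–B4, B4–B5, B5–B6, B6–B7, B7–B8, B8–B9
The largest bag has 2 vertices, giving width 1; this decomposition certifies tw(G) ≤ 1. Since G has at least one edge (e.g. 2–0), it is not an edgeless graph, so tw(G) ≥ 1. Hence tw(G) = 1 exactly.

1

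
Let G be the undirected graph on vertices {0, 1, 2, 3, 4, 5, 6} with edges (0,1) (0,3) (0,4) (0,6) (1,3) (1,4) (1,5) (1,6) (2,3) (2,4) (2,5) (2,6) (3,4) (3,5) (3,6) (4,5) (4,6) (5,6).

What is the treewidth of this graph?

A width-4 tree decomposition is:
Bags: B1 = {0, 1, 3, 4, 6}  B2 = {1, 3, 4, 5, 6}  B3 = {2, 3, 4, 5, 6}
Tree: B1–B2, B2–B3
The largest bag has 5 vertices, giving width 4; this decomposition certifies tw(G) ≤ 4. On the other hand G contains the 5-clique {0, 1, 3, 4, 6}. A clique must lie in a single bag of any decomposition, so no decomposition can have width below 4. Therefore the treewidth is 4.

4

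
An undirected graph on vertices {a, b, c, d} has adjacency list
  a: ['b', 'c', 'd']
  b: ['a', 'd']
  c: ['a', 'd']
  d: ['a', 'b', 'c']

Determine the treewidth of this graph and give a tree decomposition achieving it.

Treewidth 2.
One optimal decomposition is:
Bags: B1 = {a, c, d}  B2 = {a, b, d}
Tree: B1–B2

Each bag holds 3 vertices, so the decomposition has width 2, which upper-bounds the treewidth. Conversely, {a, c, d} is a clique of size 3, and the vertices of any clique must share a bag in every tree decomposition; so some bag has ≥ 3 vertices and tw(G) ≥ 2. Therefore the treewidth is 2.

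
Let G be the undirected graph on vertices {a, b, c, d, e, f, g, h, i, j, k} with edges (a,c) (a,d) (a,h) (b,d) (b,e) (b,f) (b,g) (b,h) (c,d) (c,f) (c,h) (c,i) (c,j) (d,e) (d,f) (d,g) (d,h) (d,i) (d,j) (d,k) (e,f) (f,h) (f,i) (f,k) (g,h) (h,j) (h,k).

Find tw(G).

3

A width-3 tree decomposition is:
Bags: B1 = {b, d, e, f}  B2 = {b, d, f, h}  B3 = {c, d, f, h}  B4 = {b, d, g, h}  B5 = {a, c, d, h}  B6 = {c, d, h, j}  B7 = {c, d, f, i}  B8 = {d, f, h, k}
Tree: B1–B2, B2–B3, B2–B4, B3–B5, B3–B6, B3–B7, B2–B8
The largest bag has 4 vertices, giving width 3; this decomposition certifies tw(G) ≤ 3. For the lower bound, the 4 vertices {b, d, e, f} are pairwise adjacent, and any tree decomposition puts a clique entirely inside one bag — forcing width ≥ 3. Combining the bounds, tw(G) = 3.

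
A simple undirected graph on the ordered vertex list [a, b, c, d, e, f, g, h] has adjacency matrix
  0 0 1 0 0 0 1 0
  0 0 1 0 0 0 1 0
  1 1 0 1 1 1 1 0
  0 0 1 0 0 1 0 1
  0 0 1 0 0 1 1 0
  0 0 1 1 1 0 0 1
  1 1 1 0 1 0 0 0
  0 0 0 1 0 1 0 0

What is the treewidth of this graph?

2

A width-2 tree decomposition is:
Bags: B1 = {d, f, h}  B2 = {c, d, f}  B3 = {c, e, f}  B4 = {c, e, g}  B5 = {b, c, g}  B6 = {a, c, g}
Tree: B1–B2, B2–B3, B3–B4, B4–B5, B5–B6
Each bag holds 3 vertices, so the decomposition has width 2, which upper-bounds the treewidth. For the lower bound, the 3 vertices {d, f, h} are pairwise adjacent, and any tree decomposition puts a clique entirely inside one bag — forcing width ≥ 2. Hence tw(G) = 2 exactly.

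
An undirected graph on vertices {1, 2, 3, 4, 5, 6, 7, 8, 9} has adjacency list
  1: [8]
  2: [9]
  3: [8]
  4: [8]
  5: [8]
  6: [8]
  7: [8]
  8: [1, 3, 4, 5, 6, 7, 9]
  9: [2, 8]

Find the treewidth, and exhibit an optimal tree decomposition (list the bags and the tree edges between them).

The largest bag has 2 vertices, giving width 1; this decomposition certifies tw(G) ≤ 1. Since G has at least one edge (e.g. 3–8), it is not an edgeless graph, so tw(G) ≥ 1. The upper and lower bounds meet at 1, so that is the treewidth.

Treewidth 1.
One optimal decomposition is:
Bags: B1 = {3, 8}  B2 = {8, 9}  B3 = {5, 8}  B4 = {6, 8}  B5 = {4, 8}  B6 = {7, 8}  B7 = {1, 8}  B8 = {2, 9}
Tree: B1–B2, B2–B3, B3–B4, B2–B5, B2–B6, B4–B7, B2–B8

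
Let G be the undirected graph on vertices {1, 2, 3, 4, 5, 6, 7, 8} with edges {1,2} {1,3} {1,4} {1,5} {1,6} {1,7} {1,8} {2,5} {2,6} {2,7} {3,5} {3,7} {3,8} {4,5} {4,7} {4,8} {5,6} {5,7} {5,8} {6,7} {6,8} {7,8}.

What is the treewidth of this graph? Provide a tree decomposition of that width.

Each bag holds 5 vertices, so the decomposition has width 4, which upper-bounds the treewidth. For the lower bound, the 5 vertices {1, 3, 5, 7, 8} are pairwise adjacent, and any tree decomposition puts a clique entirely inside one bag — forcing width ≥ 4. Therefore the treewidth is 4.

Treewidth 4.
One such decomposition:
Bags: B1 = {1, 5, 6, 7, 8}  B2 = {1, 3, 5, 7, 8}  B3 = {1, 2, 5, 6, 7}  B4 = {1, 4, 5, 7, 8}
Tree: B1–B2, B1–B3, B2–B4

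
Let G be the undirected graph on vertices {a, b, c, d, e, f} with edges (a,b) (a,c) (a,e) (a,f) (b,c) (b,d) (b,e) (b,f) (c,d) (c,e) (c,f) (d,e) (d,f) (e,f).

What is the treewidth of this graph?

A width-4 tree decomposition is:
Bags: B1 = {a, b, c, e, f}  B2 = {b, c, d, e, f}
Tree: B1–B2
The largest bag has 5 vertices, giving width 4; this decomposition certifies tw(G) ≤ 4. Conversely, {b, c, d, e, f} is a clique of size 5, and the vertices of any clique must share a bag in every tree decomposition; so some bag has ≥ 5 vertices and tw(G) ≥ 4. Hence tw(G) = 4 exactly.

4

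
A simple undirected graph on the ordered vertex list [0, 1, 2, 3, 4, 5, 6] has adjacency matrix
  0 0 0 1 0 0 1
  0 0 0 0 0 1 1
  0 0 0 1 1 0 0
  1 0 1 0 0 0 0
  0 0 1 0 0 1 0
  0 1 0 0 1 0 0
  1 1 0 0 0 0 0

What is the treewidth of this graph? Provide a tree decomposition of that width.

Every bag has size at most 3, so the width is 3 − 1 = 2 and tw(G) ≤ 2. The edges 2–4–5–1–6–0–3–2 form a cycle, so G is not a tree and its treewidth is at least 2. Therefore the treewidth is 2.

Treewidth 2.
One optimal decomposition is:
Bags: B1 = {2, 4, 5}  B2 = {1, 2, 5}  B3 = {1, 2, 6}  B4 = {0, 2, 6}  B5 = {0, 2, 3}
Tree: B1–B2, B2–B3, B3–B4, B4–B5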